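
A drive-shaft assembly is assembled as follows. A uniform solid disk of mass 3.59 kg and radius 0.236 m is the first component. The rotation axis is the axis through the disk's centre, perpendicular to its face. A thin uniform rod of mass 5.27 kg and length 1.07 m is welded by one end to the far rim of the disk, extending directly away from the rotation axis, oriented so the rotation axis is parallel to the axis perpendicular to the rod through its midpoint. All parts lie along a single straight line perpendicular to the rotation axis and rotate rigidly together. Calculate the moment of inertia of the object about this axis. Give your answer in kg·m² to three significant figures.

3.74

Solid disk: I_cm = (1/2)MR² = (1/2)(3.59)(0.236)² = 0.099974 kg·m²; axis through the centre, so I = 0.099974 kg·m².
Thin rod: I_cm = (1/12)ML² = (1/12)(5.27)(1.07)² = 0.5028 kg·m²; centre at d = 0.236 + 0.535 = 0.771 m, so the parallel axis theorem gives I = 0.5028 + (5.27)(0.771)² = 3.6355 kg·m².
Total I = 0.099974 + 3.6355 = 3.7355 kg·m².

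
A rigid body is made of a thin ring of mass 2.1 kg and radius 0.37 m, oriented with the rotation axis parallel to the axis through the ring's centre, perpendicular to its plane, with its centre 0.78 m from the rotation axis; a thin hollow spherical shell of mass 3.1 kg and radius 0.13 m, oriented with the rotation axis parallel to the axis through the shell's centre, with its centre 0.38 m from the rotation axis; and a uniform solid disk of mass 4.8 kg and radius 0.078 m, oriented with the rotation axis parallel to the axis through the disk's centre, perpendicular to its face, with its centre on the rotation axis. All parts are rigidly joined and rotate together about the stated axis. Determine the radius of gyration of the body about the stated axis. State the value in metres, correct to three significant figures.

0.454

Thin ring: I_cm = MR² = (2.1)(0.37)² = 0.28749 kg m^2; centre at d = 0.78 m, so the parallel axis theorem gives I = 0.28749 + (2.1)(0.78)² = 1.5651 kg m^2.
Spherical shell: I_cm = (2/3)MR² = (2/3)(3.1)(0.13)² = 0.034927 kg m^2; centre at d = 0.38 m, so the parallel axis theorem gives I = 0.034927 + (3.1)(0.38)² = 0.48257 kg m^2.
Solid disk: I_cm = (1/2)MR² = (1/2)(4.8)(0.078)² = 0.014602 kg m^2; axis through the centre, so I = 0.014602 kg m^2.
Total I = 2.0623 kg m^2; total mass M = 10 kg.
k = √(I/M) = √(2.0623/10) = 0.45413 m.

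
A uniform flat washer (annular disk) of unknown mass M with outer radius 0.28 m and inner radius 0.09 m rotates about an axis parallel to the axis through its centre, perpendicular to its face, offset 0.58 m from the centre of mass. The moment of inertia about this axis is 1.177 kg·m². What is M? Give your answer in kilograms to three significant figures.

3.10

I = I_cm + Md² = (1/2)M(R²+r²) + Md² = M·[0.5·[(0.28)² + (0.09)²] + (0.58)²] = M·0.37965.
So M = 1.177 / 0.37965 = 3.1002 kg.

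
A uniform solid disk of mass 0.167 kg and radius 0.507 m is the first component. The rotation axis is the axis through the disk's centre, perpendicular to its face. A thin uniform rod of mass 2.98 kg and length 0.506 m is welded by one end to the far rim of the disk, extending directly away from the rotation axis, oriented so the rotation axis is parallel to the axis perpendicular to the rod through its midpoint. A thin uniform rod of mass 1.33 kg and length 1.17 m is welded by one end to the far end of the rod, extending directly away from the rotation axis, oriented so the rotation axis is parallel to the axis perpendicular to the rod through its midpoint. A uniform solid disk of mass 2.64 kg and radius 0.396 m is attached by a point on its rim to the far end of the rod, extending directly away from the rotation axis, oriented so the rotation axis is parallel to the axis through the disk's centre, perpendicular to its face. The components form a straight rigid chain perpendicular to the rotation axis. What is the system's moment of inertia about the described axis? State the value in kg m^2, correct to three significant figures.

Solid disk: I_cm = (1/2)MR² = (1/2)(0.167)(0.507)² = 0.021464 kg m^2; axis through the centre, so I = 0.021464 kg m^2.
Thin rod: I_cm = (1/12)ML² = (1/12)(2.98)(0.506)² = 0.063582 kg m^2; centre at d = 0.507 + 0.253 = 0.76 m, so I = I_cm + Md² gives I = 0.063582 + (2.98)(0.76)² = 1.7848 kg m^2.
Thin rod: I_cm = (1/12)ML² = (1/12)(1.33)(1.17)² = 0.15172 kg m^2; centre at d = 0.507 + 0.253 + 0.253 + 0.585 = 1.598 m, so I = I_cm + Md² gives I = 0.15172 + (1.33)(1.598)² = 3.548 kg m^2.
Solid disk: I_cm = (1/2)MR² = (1/2)(2.64)(0.396)² = 0.207 kg m^2; centre at d = 0.507 + 0.253 + 0.253 + 0.585 + 0.585 + 0.396 = 2.579 m, so I = I_cm + Md² gives I = 0.207 + (2.64)(2.579)² = 17.766 kg m^2.
Total I = 0.021464 + 1.7848 + 3.548 + 17.766 = 23.121 kg m^2.

23.1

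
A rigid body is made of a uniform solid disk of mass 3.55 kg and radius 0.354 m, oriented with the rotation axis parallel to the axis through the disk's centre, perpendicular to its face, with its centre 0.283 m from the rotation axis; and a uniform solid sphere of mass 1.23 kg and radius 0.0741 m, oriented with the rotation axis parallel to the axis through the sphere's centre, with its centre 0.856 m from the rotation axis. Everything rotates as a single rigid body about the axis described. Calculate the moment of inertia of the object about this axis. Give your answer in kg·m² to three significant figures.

Solid disk: I_cm = (1/2)MR² = (1/2)(3.55)(0.354)² = 0.22244 kg·m²; centre at d = 0.283 m, so I = I_cm + Md² gives I = 0.22244 + (3.55)(0.283)² = 0.50675 kg·m².
Solid sphere: I_cm = (2/5)MR² = (2/5)(1.23)(0.0741)² = 0.0027015 kg·m²; centre at d = 0.856 m, so I = I_cm + Md² gives I = 0.0027015 + (1.23)(0.856)² = 0.90397 kg·m².
Total I = 0.50675 + 0.90397 = 1.4107 kg·m².

1.41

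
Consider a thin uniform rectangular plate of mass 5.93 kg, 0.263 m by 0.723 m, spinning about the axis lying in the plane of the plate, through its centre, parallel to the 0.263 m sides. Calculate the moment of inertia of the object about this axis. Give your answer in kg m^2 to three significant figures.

0.258

I_cm = (1/12)Mb² = (1/12)(5.93)(0.723)² = 0.25832 kg m^2; axis through the centre, so I = 0.25832 kg m^2.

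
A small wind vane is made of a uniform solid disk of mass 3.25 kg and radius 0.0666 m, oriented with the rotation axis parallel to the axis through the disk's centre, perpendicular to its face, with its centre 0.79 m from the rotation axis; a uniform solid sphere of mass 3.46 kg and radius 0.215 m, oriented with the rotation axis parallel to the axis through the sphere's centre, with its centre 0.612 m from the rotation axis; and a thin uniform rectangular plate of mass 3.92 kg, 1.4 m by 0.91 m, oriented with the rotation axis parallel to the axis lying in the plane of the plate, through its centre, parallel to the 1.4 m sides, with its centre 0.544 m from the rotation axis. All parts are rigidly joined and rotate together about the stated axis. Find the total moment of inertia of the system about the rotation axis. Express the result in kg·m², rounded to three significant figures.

Solid disk: I_cm = (1/2)MR² = (1/2)(3.25)(0.0666)² = 0.0072078 kg·m²; centre at d = 0.79 m, so the parallel axis theorem gives I = 0.0072078 + (3.25)(0.79)² = 2.0355 kg·m².
Solid sphere: I_cm = (2/5)MR² = (2/5)(3.46)(0.215)² = 0.063975 kg·m²; centre at d = 0.612 m, so the parallel axis theorem gives I = 0.063975 + (3.46)(0.612)² = 1.3599 kg·m².
Rectangular plate: I_cm = (1/12)Mb² = (1/12)(3.92)(0.91)² = 0.27051 kg·m²; centre at d = 0.544 m, so the parallel axis theorem gives I = 0.27051 + (3.92)(0.544)² = 1.4306 kg·m².
Total I = 2.0355 + 1.3599 + 1.4306 = 4.826 kg·m².

4.83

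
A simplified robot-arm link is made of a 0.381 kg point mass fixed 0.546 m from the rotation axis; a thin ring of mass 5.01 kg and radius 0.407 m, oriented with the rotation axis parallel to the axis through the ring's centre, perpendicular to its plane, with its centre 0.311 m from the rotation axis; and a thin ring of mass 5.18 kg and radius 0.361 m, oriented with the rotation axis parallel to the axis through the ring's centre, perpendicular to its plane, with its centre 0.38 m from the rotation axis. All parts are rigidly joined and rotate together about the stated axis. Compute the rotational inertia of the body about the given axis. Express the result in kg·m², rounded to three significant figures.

Point mass: I_cm = 0; centre at d = 0.546 m, so I = I_cm + Md² gives I = 0 + (0.381)(0.546)² = 0.11358 kg·m².
Thin ring: I_cm = MR² = (5.01)(0.407)² = 0.8299 kg·m²; centre at d = 0.311 m, so I = I_cm + Md² gives I = 0.8299 + (5.01)(0.311)² = 1.3145 kg·m².
Thin ring: I_cm = MR² = (5.18)(0.361)² = 0.67506 kg·m²; centre at d = 0.38 m, so I = I_cm + Md² gives I = 0.67506 + (5.18)(0.38)² = 1.4231 kg·m².
Total I = 0.11358 + 1.3145 + 1.4231 = 2.8511 kg·m².

2.85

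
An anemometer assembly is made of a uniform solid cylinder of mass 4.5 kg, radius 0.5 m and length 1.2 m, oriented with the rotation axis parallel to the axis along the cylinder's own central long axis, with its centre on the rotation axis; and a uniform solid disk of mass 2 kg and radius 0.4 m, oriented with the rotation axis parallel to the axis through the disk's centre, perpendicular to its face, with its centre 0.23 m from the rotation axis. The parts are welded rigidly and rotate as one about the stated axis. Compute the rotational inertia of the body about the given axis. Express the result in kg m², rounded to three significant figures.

Solid cylinder: I_cm = (1/2)MR² = (1/2)(4.5)(0.5)² = 0.5625 kg m²; axis through the centre, so I = 0.5625 kg m².
Solid disk: I_cm = (1/2)MR² = (1/2)(2)(0.4)² = 0.16 kg m²; centre at d = 0.23 m, so the parallel axis theorem gives I = 0.16 + (2)(0.23)² = 0.2658 kg m².
Total I = 0.5625 + 0.2658 = 0.8283 kg m².

0.828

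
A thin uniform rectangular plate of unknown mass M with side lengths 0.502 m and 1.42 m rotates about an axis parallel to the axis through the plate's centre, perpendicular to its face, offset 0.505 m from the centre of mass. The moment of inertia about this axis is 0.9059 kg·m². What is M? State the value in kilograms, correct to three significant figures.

2.04

I = I_cm + Md² = (1/12)M(a²+b²) + Md² = M·[0.0833333·[(0.502)² + (1.42)²] + (0.505)²] = M·0.44406.
So M = 0.9059 / 0.44406 = 2.04 kg.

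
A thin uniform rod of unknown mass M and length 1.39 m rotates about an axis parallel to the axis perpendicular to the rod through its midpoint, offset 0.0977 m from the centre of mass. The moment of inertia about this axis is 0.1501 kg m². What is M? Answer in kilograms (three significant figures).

I = I_cm + Md² = (1/12)ML² + Md² = M·[0.0833333·(1.39)² + (0.0977)²] = M·0.17055.
So M = 0.1501 / 0.17055 = 0.88008 kg.

0.880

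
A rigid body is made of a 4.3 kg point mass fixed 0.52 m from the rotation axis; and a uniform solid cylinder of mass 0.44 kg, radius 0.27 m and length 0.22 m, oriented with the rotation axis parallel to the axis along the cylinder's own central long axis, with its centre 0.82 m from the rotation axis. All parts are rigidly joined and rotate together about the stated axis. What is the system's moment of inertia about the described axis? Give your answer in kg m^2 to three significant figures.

Point mass: I_cm = 0; centre at d = 0.52 m, so I = I_cm + Md² gives I = 0 + (4.3)(0.52)² = 1.1627 kg m^2.
Solid cylinder: I_cm = (1/2)MR² = (1/2)(0.44)(0.27)² = 0.016038 kg m^2; centre at d = 0.82 m, so I = I_cm + Md² gives I = 0.016038 + (0.44)(0.82)² = 0.31189 kg m^2.
Total I = 1.1627 + 0.31189 = 1.4746 kg m^2.

1.47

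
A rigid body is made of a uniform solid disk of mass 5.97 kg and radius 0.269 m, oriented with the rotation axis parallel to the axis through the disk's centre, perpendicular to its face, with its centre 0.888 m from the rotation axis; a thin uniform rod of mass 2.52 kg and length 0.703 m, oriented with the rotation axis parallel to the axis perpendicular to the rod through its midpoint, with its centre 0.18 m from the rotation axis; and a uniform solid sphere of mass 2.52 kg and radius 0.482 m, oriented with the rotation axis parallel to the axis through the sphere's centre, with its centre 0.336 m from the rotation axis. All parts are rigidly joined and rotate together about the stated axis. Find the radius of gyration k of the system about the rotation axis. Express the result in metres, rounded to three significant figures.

0.715

Solid disk: I_cm = (1/2)MR² = (1/2)(5.97)(0.269)² = 0.216 kg m²; centre at d = 0.888 m, so I = I_cm + Md² gives I = 0.216 + (5.97)(0.888)² = 4.9236 kg m².
Thin rod: I_cm = (1/12)ML² = (1/12)(2.52)(0.703)² = 0.10378 kg m²; centre at d = 0.18 m, so I = I_cm + Md² gives I = 0.10378 + (2.52)(0.18)² = 0.18543 kg m².
Solid sphere: I_cm = (2/5)MR² = (2/5)(2.52)(0.482)² = 0.23418 kg m²; centre at d = 0.336 m, so I = I_cm + Md² gives I = 0.23418 + (2.52)(0.336)² = 0.51868 kg m².
Total I = 5.6277 kg m²; total mass M = 11.01 kg.
k = √(I/M) = √(5.6277/11.01) = 0.71494 m.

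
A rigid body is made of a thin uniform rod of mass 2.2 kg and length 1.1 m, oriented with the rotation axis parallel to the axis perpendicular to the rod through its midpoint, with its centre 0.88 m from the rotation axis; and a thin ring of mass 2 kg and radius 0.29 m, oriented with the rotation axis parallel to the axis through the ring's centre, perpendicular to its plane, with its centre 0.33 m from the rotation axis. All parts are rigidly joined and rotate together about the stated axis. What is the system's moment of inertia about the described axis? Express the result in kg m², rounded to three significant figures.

Thin rod: I_cm = (1/12)ML² = (1/12)(2.2)(1.1)² = 0.22183 kg m²; centre at d = 0.88 m, so the parallel axis theorem gives I = 0.22183 + (2.2)(0.88)² = 1.9255 kg m².
Thin ring: I_cm = MR² = (2)(0.29)² = 0.1682 kg m²; centre at d = 0.33 m, so the parallel axis theorem gives I = 0.1682 + (2)(0.33)² = 0.386 kg m².
Total I = 1.9255 + 0.386 = 2.3115 kg m².

2.31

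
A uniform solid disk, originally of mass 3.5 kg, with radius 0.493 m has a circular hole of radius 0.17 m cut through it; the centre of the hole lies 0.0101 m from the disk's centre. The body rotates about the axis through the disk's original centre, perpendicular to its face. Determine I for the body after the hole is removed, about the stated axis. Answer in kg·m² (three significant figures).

Unpierced body about its centre: I₀ = (1/2)MR² = (1/2)(3.5)(0.493)² = 0.42534 kg·m².
The removed disk has mass m = M·(r/R)² = (3.5)(0.17/0.493)² = 0.41617 kg (same uniform areal density).
Its moment of inertia about the rotation axis (parallel-axis theorem): I_hole = (1/2)mr² + md² = (1/2)(0.41617)(0.17)² + (0.41617)(0.0101)² = 0.0060561 kg·m².
Treating the hole as negative mass, I = I₀ − I_hole = 0.42534 − 0.0060561 = 0.41928 kg·m².

0.419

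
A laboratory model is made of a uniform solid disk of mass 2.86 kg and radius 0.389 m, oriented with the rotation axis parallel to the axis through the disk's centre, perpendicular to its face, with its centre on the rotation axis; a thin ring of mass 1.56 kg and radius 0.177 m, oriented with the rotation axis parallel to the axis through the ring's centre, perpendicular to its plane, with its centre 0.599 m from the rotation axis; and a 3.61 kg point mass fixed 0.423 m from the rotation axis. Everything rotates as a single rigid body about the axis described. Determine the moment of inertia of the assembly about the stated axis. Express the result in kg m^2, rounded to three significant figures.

1.47

Solid disk: I_cm = (1/2)MR² = (1/2)(2.86)(0.389)² = 0.21639 kg m^2; axis through the centre, so I = 0.21639 kg m^2.
Thin ring: I_cm = MR² = (1.56)(0.177)² = 0.048873 kg m^2; centre at d = 0.599 m, so the parallel axis theorem gives I = 0.048873 + (1.56)(0.599)² = 0.6086 kg m^2.
Point mass: I_cm = 0; centre at d = 0.423 m, so the parallel axis theorem gives I = 0 + (3.61)(0.423)² = 0.64593 kg m^2.
Total I = 0.21639 + 0.6086 + 0.64593 = 1.4709 kg m^2.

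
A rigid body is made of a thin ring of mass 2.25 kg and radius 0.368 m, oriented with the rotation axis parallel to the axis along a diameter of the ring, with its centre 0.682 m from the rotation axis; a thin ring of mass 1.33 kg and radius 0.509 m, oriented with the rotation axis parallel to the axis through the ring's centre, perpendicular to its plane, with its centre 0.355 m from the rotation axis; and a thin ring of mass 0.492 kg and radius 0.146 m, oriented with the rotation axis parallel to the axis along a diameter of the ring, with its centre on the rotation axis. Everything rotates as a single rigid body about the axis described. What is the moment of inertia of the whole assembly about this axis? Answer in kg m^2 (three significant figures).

1.72

Thin ring: I_cm = (1/2)MR² = (1/2)(2.25)(0.368)² = 0.15235 kg m^2; centre at d = 0.682 m, so I = I_cm + Md² gives I = 0.15235 + (2.25)(0.682)² = 1.1989 kg m^2.
Thin ring: I_cm = MR² = (1.33)(0.509)² = 0.34458 kg m^2; centre at d = 0.355 m, so I = I_cm + Md² gives I = 0.34458 + (1.33)(0.355)² = 0.51219 kg m^2.
Thin ring: I_cm = (1/2)MR² = (1/2)(0.492)(0.146)² = 0.0052437 kg m^2; axis through the centre, so I = 0.0052437 kg m^2.
Total I = 1.1989 + 0.51219 + 0.0052437 = 1.7163 kg m^2.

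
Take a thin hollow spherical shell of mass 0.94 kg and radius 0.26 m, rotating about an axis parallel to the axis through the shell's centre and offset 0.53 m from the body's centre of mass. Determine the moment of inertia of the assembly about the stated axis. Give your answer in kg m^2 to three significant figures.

0.306

I_cm = (2/3)MR² = (2/3)(0.94)(0.26)² = 0.042363 kg m^2; centre at d = 0.53 m, so I = I_cm + Md² gives I = 0.042363 + (0.94)(0.53)² = 0.30641 kg m^2.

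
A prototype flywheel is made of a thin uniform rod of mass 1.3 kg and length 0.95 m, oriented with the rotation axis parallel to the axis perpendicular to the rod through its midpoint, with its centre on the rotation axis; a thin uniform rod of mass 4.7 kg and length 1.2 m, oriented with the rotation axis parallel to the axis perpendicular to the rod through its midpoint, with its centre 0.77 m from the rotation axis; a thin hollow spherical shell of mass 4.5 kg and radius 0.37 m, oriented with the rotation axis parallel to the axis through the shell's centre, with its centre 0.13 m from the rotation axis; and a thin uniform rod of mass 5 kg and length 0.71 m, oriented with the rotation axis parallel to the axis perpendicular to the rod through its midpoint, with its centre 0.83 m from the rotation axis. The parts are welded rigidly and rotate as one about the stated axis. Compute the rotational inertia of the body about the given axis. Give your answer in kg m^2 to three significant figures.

7.59

Thin rod: I_cm = (1/12)ML² = (1/12)(1.3)(0.95)² = 0.097771 kg m^2; axis through the centre, so I = 0.097771 kg m^2.
Thin rod: I_cm = (1/12)ML² = (1/12)(4.7)(1.2)² = 0.564 kg m^2; centre at d = 0.77 m, so the parallel axis theorem gives I = 0.564 + (4.7)(0.77)² = 3.3506 kg m^2.
Spherical shell: I_cm = (2/3)MR² = (2/3)(4.5)(0.37)² = 0.4107 kg m^2; centre at d = 0.13 m, so the parallel axis theorem gives I = 0.4107 + (4.5)(0.13)² = 0.48675 kg m^2.
Thin rod: I_cm = (1/12)ML² = (1/12)(5)(0.71)² = 0.21004 kg m^2; centre at d = 0.83 m, so the parallel axis theorem gives I = 0.21004 + (5)(0.83)² = 3.6545 kg m^2.
Total I = 0.097771 + 3.3506 + 0.48675 + 3.6545 = 7.5897 kg m^2.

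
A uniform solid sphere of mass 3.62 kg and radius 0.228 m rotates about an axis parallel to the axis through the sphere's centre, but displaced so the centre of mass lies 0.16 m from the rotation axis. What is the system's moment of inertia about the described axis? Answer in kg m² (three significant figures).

0.168

I_cm = (2/5)MR² = (2/5)(3.62)(0.228)² = 0.075273 kg m²; centre at d = 0.16 m, so the parallel axis theorem gives I = 0.075273 + (3.62)(0.16)² = 0.16794 kg m².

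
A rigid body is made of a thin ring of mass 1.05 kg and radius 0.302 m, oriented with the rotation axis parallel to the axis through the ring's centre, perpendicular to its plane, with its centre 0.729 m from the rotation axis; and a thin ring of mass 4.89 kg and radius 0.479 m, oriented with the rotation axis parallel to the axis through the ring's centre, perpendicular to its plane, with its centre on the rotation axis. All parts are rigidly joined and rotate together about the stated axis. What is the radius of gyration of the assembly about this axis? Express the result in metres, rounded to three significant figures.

0.547

Thin ring: I_cm = MR² = (1.05)(0.302)² = 0.095764 kg·m²; centre at d = 0.729 m, so I = I_cm + Md² gives I = 0.095764 + (1.05)(0.729)² = 0.65378 kg·m².
Thin ring: I_cm = MR² = (4.89)(0.479)² = 1.122 kg·m²; axis through the centre, so I = 1.122 kg·m².
Total I = 1.7757 kg·m²; total mass M = 5.94 kg.
k = √(I/M) = √(1.7757/5.94) = 0.54676 m.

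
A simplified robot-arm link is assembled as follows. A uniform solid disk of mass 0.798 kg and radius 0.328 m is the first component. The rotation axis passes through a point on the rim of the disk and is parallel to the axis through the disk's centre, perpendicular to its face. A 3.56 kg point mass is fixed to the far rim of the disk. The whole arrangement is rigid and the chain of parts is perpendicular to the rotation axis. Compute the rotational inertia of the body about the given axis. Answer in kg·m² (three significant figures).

1.66

Solid disk: I_cm = (1/2)MR² = (1/2)(0.798)(0.328)² = 0.042926 kg·m²; centre at d = 0.328 m, so I = I_cm + Md² gives I = 0.042926 + (0.798)(0.328)² = 0.12878 kg·m².
Point mass: I_cm = 0; centre at d = 0.328 + 0.328 = 0.656 m, so I = I_cm + Md² gives I = 0 + (3.56)(0.656)² = 1.532 kg·m².
Total I = 0.12878 + 1.532 = 1.6608 kg·m².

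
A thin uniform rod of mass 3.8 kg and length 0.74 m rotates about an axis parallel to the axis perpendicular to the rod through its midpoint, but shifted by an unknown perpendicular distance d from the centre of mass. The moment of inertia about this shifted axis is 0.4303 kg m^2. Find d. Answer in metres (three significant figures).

About the centre-of-mass axis, I_cm = (1/12)ML² = (1/12)(3.8)(0.74)² = 0.17341 kg m^2.
Parallel axis theorem: I = I_cm + Md², so Md² = 0.4303 − 0.17341 = 0.25689 kg m^2.
d = √(0.25689 / 3.8) = 0.26001 m.

0.260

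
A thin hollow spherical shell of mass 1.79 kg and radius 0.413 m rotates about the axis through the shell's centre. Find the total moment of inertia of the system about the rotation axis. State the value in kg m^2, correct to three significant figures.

0.204

I_cm = (2/3)MR² = (2/3)(1.79)(0.413)² = 0.20355 kg m^2; axis through the centre, so I = 0.20355 kg m^2.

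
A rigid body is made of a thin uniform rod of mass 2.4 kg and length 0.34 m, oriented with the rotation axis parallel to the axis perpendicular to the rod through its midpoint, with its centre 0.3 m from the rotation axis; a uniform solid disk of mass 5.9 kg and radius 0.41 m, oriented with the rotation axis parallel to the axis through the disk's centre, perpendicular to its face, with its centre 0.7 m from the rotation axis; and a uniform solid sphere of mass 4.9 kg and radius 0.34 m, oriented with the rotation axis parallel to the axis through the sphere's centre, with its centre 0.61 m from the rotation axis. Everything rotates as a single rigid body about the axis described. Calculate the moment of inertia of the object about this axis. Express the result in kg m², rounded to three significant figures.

Thin rod: I_cm = (1/12)ML² = (1/12)(2.4)(0.34)² = 0.02312 kg m²; centre at d = 0.3 m, so I = I_cm + Md² gives I = 0.02312 + (2.4)(0.3)² = 0.23912 kg m².
Solid disk: I_cm = (1/2)MR² = (1/2)(5.9)(0.41)² = 0.49589 kg m²; centre at d = 0.7 m, so I = I_cm + Md² gives I = 0.49589 + (5.9)(0.7)² = 3.3869 kg m².
Solid sphere: I_cm = (2/5)MR² = (2/5)(4.9)(0.34)² = 0.22658 kg m²; centre at d = 0.61 m, so I = I_cm + Md² gives I = 0.22658 + (4.9)(0.61)² = 2.0499 kg m².
Total I = 0.23912 + 3.3869 + 2.0499 = 5.6759 kg m².

5.68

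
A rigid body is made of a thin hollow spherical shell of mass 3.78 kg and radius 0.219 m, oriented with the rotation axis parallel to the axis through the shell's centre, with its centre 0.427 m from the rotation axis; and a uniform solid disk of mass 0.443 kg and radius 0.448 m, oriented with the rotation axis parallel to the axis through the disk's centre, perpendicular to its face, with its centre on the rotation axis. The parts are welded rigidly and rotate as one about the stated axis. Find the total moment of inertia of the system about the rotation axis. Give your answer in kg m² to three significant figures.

Spherical shell: I_cm = (2/3)MR² = (2/3)(3.78)(0.219)² = 0.12086 kg m²; centre at d = 0.427 m, so I = I_cm + Md² gives I = 0.12086 + (3.78)(0.427)² = 0.81007 kg m².
Solid disk: I_cm = (1/2)MR² = (1/2)(0.443)(0.448)² = 0.044456 kg m²; axis through the centre, so I = 0.044456 kg m².
Total I = 0.81007 + 0.044456 = 0.85452 kg m².

0.855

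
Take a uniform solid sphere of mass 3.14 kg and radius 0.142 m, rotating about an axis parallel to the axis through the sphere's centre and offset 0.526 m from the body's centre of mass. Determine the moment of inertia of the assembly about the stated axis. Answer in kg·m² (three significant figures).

I_cm = (2/5)MR² = (2/5)(3.14)(0.142)² = 0.025326 kg·m²; centre at d = 0.526 m, so the parallel axis theorem gives I = 0.025326 + (3.14)(0.526)² = 0.89409 kg·m².

0.894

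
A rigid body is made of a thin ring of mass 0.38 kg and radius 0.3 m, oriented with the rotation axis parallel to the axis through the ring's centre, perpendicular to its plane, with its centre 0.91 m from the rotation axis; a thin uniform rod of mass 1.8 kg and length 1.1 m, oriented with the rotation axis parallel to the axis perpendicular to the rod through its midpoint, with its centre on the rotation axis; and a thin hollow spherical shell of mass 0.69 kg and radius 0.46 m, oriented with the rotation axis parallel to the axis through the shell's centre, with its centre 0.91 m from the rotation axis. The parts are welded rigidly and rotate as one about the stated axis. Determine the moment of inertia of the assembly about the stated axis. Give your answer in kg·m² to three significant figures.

1.20

Thin ring: I_cm = MR² = (0.38)(0.3)² = 0.0342 kg·m²; centre at d = 0.91 m, so I = I_cm + Md² gives I = 0.0342 + (0.38)(0.91)² = 0.34888 kg·m².
Thin rod: I_cm = (1/12)ML² = (1/12)(1.8)(1.1)² = 0.1815 kg·m²; axis through the centre, so I = 0.1815 kg·m².
Spherical shell: I_cm = (2/3)MR² = (2/3)(0.69)(0.46)² = 0.097336 kg·m²; centre at d = 0.91 m, so I = I_cm + Md² gives I = 0.097336 + (0.69)(0.91)² = 0.66873 kg·m².
Total I = 0.34888 + 0.1815 + 0.66873 = 1.1991 kg·m².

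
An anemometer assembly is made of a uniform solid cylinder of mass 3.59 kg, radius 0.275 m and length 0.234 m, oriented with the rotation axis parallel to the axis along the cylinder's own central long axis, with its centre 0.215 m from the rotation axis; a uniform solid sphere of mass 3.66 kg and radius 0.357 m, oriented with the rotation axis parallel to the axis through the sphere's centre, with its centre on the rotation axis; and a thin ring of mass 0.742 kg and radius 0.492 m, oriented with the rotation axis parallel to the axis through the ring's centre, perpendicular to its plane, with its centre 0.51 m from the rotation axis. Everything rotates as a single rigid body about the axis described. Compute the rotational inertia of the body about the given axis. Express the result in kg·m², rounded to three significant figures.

Solid cylinder: I_cm = (1/2)MR² = (1/2)(3.59)(0.275)² = 0.13575 kg·m²; centre at d = 0.215 m, so the parallel axis theorem gives I = 0.13575 + (3.59)(0.215)² = 0.30169 kg·m².
Solid sphere: I_cm = (2/5)MR² = (2/5)(3.66)(0.357)² = 0.18659 kg·m²; axis through the centre, so I = 0.18659 kg·m².
Thin ring: I_cm = MR² = (0.742)(0.492)² = 0.17961 kg·m²; centre at d = 0.51 m, so the parallel axis theorem gives I = 0.17961 + (0.742)(0.51)² = 0.37261 kg·m².
Total I = 0.30169 + 0.18659 + 0.37261 = 0.86089 kg·m².

0.861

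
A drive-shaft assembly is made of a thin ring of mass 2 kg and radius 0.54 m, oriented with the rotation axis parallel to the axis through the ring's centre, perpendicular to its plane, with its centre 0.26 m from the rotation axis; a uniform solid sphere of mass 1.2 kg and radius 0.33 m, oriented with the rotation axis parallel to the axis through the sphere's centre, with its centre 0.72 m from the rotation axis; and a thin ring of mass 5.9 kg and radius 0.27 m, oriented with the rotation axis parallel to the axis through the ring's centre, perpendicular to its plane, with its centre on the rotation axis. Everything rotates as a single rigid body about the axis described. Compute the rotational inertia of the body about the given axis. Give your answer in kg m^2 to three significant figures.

1.82

Thin ring: I_cm = MR² = (2)(0.54)² = 0.5832 kg m^2; centre at d = 0.26 m, so I = I_cm + Md² gives I = 0.5832 + (2)(0.26)² = 0.7184 kg m^2.
Solid sphere: I_cm = (2/5)MR² = (2/5)(1.2)(0.33)² = 0.052272 kg m^2; centre at d = 0.72 m, so I = I_cm + Md² gives I = 0.052272 + (1.2)(0.72)² = 0.67435 kg m^2.
Thin ring: I_cm = MR² = (5.9)(0.27)² = 0.43011 kg m^2; axis through the centre, so I = 0.43011 kg m^2.
Total I = 0.7184 + 0.67435 + 0.43011 = 1.8229 kg m^2.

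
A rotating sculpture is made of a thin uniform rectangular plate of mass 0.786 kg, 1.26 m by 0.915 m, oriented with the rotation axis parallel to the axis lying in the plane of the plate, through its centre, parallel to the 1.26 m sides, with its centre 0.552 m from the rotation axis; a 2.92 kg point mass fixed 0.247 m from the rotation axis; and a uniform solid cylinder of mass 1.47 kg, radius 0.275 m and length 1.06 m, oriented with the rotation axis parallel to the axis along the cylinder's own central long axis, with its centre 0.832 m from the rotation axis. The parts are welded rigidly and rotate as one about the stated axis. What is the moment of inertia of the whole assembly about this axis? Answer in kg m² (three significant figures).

1.55

Rectangular plate: I_cm = (1/12)Mb² = (1/12)(0.786)(0.915)² = 0.054838 kg m²; centre at d = 0.552 m, so the parallel axis theorem gives I = 0.054838 + (0.786)(0.552)² = 0.29434 kg m².
Point mass: I_cm = 0; centre at d = 0.247 m, so the parallel axis theorem gives I = 0 + (2.92)(0.247)² = 0.17815 kg m².
Solid cylinder: I_cm = (1/2)MR² = (1/2)(1.47)(0.275)² = 0.055584 kg m²; centre at d = 0.832 m, so the parallel axis theorem gives I = 0.055584 + (1.47)(0.832)² = 1.0732 kg m².
Total I = 0.29434 + 0.17815 + 1.0732 = 1.5456 kg m².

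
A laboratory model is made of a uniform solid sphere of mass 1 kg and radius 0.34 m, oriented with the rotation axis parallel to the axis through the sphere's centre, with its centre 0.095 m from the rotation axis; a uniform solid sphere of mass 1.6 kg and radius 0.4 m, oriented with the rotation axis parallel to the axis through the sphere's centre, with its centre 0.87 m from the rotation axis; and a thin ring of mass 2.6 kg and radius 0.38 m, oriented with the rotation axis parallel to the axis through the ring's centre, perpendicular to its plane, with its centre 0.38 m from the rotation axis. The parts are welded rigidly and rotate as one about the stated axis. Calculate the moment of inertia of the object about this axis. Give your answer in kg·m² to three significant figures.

2.12

Solid sphere: I_cm = (2/5)MR² = (2/5)(1)(0.34)² = 0.04624 kg·m²; centre at d = 0.095 m, so the parallel axis theorem gives I = 0.04624 + (1)(0.095)² = 0.055265 kg·m².
Solid sphere: I_cm = (2/5)MR² = (2/5)(1.6)(0.4)² = 0.1024 kg·m²; centre at d = 0.87 m, so the parallel axis theorem gives I = 0.1024 + (1.6)(0.87)² = 1.3134 kg·m².
Thin ring: I_cm = MR² = (2.6)(0.38)² = 0.37544 kg·m²; centre at d = 0.38 m, so the parallel axis theorem gives I = 0.37544 + (2.6)(0.38)² = 0.75088 kg·m².
Total I = 0.055265 + 1.3134 + 0.75088 = 2.1196 kg·m².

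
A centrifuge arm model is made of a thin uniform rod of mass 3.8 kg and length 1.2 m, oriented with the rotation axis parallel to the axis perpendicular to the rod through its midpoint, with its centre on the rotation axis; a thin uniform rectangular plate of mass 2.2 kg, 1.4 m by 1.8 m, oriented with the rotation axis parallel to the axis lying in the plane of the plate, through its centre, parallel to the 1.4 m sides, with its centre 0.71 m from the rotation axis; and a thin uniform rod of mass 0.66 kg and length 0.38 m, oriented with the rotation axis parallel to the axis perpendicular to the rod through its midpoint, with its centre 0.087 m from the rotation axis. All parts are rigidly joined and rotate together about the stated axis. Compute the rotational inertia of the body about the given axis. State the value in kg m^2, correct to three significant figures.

Thin rod: I_cm = (1/12)ML² = (1/12)(3.8)(1.2)² = 0.456 kg m^2; axis through the centre, so I = 0.456 kg m^2.
Rectangular plate: I_cm = (1/12)Mb² = (1/12)(2.2)(1.8)² = 0.594 kg m^2; centre at d = 0.71 m, so the parallel axis theorem gives I = 0.594 + (2.2)(0.71)² = 1.703 kg m^2.
Thin rod: I_cm = (1/12)ML² = (1/12)(0.66)(0.38)² = 0.007942 kg m^2; centre at d = 0.087 m, so the parallel axis theorem gives I = 0.007942 + (0.66)(0.087)² = 0.012938 kg m^2.
Total I = 0.456 + 1.703 + 0.012938 = 2.172 kg m^2.

2.17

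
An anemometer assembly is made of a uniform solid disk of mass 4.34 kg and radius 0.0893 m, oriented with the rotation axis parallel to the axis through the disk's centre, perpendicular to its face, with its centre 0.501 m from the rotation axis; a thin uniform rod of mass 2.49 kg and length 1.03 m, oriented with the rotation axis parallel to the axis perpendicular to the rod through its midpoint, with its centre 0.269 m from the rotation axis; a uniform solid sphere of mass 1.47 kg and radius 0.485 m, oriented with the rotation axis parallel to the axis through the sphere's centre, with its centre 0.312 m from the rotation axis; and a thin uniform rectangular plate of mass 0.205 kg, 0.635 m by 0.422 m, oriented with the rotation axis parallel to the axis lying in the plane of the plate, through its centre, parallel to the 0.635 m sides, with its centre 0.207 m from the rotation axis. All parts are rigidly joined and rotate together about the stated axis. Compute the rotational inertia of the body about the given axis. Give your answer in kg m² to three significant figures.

Solid disk: I_cm = (1/2)MR² = (1/2)(4.34)(0.0893)² = 0.017305 kg m²; centre at d = 0.501 m, so the parallel axis theorem gives I = 0.017305 + (4.34)(0.501)² = 1.1066 kg m².
Thin rod: I_cm = (1/12)ML² = (1/12)(2.49)(1.03)² = 0.22014 kg m²; centre at d = 0.269 m, so the parallel axis theorem gives I = 0.22014 + (2.49)(0.269)² = 0.40032 kg m².
Solid sphere: I_cm = (2/5)MR² = (2/5)(1.47)(0.485)² = 0.13831 kg m²; centre at d = 0.312 m, so the parallel axis theorem gives I = 0.13831 + (1.47)(0.312)² = 0.28141 kg m².
Rectangular plate: I_cm = (1/12)Mb² = (1/12)(0.205)(0.422)² = 0.0030423 kg m²; centre at d = 0.207 m, so the parallel axis theorem gives I = 0.0030423 + (0.205)(0.207)² = 0.011826 kg m².
Total I = 1.1066 + 0.40032 + 0.28141 + 0.011826 = 1.8002 kg m².

1.80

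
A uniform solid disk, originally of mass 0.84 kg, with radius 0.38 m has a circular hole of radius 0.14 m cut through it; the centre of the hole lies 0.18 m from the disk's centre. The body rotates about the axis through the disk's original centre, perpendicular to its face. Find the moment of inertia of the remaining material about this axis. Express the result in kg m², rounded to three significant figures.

0.0558

Unpierced body about its centre: I₀ = (1/2)MR² = (1/2)(0.84)(0.38)² = 0.060648 kg m².
The removed disk has mass m = M·(r/R)² = (0.84)(0.14/0.38)² = 0.11402 kg (same uniform areal density).
Its moment of inertia about the rotation axis (parallel-axis theorem): I_hole = (1/2)mr² + md² = (1/2)(0.11402)(0.14)² + (0.11402)(0.18)² = 0.0048115 kg m².
Treating the hole as negative mass, I = I₀ − I_hole = 0.060648 − 0.0048115 = 0.055836 kg m².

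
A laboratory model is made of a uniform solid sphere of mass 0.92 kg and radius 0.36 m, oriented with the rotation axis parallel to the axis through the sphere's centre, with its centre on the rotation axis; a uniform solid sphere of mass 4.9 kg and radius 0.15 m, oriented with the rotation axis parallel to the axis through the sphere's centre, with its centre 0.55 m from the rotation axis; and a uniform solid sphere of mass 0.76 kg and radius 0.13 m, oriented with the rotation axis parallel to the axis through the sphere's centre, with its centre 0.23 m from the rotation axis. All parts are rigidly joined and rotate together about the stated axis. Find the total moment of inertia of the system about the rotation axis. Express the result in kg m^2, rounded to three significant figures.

1.62

Solid sphere: I_cm = (2/5)MR² = (2/5)(0.92)(0.36)² = 0.047693 kg m^2; axis through the centre, so I = 0.047693 kg m^2.
Solid sphere: I_cm = (2/5)MR² = (2/5)(4.9)(0.15)² = 0.0441 kg m^2; centre at d = 0.55 m, so I = I_cm + Md² gives I = 0.0441 + (4.9)(0.55)² = 1.5264 kg m^2.
Solid sphere: I_cm = (2/5)MR² = (2/5)(0.76)(0.13)² = 0.0051376 kg m^2; centre at d = 0.23 m, so I = I_cm + Md² gives I = 0.0051376 + (0.76)(0.23)² = 0.045342 kg m^2.
Total I = 0.047693 + 1.5264 + 0.045342 = 1.6194 kg m^2.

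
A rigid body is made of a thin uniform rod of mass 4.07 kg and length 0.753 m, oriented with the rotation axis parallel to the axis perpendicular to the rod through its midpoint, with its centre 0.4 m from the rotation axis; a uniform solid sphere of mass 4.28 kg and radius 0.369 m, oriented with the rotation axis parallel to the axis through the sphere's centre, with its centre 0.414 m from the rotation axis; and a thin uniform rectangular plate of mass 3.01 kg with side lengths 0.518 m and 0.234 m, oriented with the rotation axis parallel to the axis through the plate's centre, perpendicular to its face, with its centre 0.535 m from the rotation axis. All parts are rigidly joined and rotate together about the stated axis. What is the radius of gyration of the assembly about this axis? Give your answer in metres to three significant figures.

0.492

Thin rod: I_cm = (1/12)ML² = (1/12)(4.07)(0.753)² = 0.19231 kg m^2; centre at d = 0.4 m, so I = I_cm + Md² gives I = 0.19231 + (4.07)(0.4)² = 0.84351 kg m^2.
Solid sphere: I_cm = (2/5)MR² = (2/5)(4.28)(0.369)² = 0.23311 kg m^2; centre at d = 0.414 m, so I = I_cm + Md² gives I = 0.23311 + (4.28)(0.414)² = 0.96668 kg m^2.
Rectangular plate: I_cm = (1/12)M(a²+b²) = (1/12)(3.01)[(0.518)² + (0.234)²] = 0.081039 kg m^2; centre at d = 0.535 m, so I = I_cm + Md² gives I = 0.081039 + (3.01)(0.535)² = 0.94258 kg m^2.
Total I = 2.7528 kg m^2; total mass M = 11.36 kg.
k = √(I/M) = √(2.7528/11.36) = 0.49226 m.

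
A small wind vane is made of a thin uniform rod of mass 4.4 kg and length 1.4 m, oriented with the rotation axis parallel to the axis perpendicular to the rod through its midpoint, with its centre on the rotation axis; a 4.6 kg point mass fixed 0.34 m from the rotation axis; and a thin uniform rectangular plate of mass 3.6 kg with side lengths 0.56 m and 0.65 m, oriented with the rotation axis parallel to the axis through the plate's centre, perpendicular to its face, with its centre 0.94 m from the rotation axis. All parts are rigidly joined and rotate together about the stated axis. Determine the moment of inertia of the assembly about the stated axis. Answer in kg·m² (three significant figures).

4.65

Thin rod: I_cm = (1/12)ML² = (1/12)(4.4)(1.4)² = 0.71867 kg·m²; axis through the centre, so I = 0.71867 kg·m².
Point mass: I_cm = 0; centre at d = 0.34 m, so the parallel axis theorem gives I = 0 + (4.6)(0.34)² = 0.53176 kg·m².
Rectangular plate: I_cm = (1/12)M(a²+b²) = (1/12)(3.6)[(0.56)² + (0.65)²] = 0.22083 kg·m²; centre at d = 0.94 m, so the parallel axis theorem gives I = 0.22083 + (3.6)(0.94)² = 3.4018 kg·m².
Total I = 0.71867 + 0.53176 + 3.4018 = 4.6522 kg·m².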